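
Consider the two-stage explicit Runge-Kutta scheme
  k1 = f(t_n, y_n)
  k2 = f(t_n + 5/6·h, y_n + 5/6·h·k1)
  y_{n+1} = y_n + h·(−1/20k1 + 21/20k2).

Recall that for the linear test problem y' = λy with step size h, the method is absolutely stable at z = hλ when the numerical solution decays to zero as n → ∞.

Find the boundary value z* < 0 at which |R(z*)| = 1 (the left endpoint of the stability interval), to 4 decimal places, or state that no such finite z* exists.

z* = -1.1429.

With y'=λy (z=hλ):
  k1=λy_n ⇒ h·k1=z·y_n;  k2=λ(1+5/6z)y_n ⇒ h·k2=z(1+5/6z)y_n
  y_{n+1}/y_n = 1 − 1/20z + 21/20z(1+5/6z) = 1 + z + 7/8z²
  so R(z) = 1 + z + 7/8z².

Need |R(x)|<1, x<0.
x=-0.93: |R|=0.8268
R=1: x+7/8x²=0 ⇒ x=−8/7=-1.1429; min R=1−1/(4·7/8)=0.7143>−1
Confirm numerically:
  x=-0.687: |R|=0.72597 <1
  x=-0.531: |R|=0.71572 <1
  x=-0.498: |R|=0.71900 <1
  x=-0.465: |R|=0.72420 <1
  x=-1.634: |R|=1.70221 >1
  x=-1.594: |R|=1.62923 >1
  x=-1.310: |R|=1.19159 >1
Interval (-1.1429, 0).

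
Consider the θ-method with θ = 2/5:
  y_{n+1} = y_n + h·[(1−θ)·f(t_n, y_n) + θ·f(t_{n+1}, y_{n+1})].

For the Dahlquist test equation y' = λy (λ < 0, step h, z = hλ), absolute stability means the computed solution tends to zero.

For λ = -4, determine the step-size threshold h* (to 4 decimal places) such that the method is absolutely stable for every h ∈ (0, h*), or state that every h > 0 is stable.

(-10.0000,0); λ=-4 ⇒ h* = (10)/4 = 2.5000.

On y'=λy, z=hλ:
  y_{n+1} = y_n + z·[3/5·y_n + 2/5·y_{n+1}] ⇒ (1 − 2/5z)y_{n+1} = (1 + 3/5z)y_n
  Hence R(z) = (1 + 3/5z)/(1 − 2/5z).

Solve |R(x)|<1 on ℝ⁻.
x=-1.75: |R|=0.0294
R=−1: 1+3/5x = −1+2/5x ⇒ -1/5x=2 ⇒ x=2/(-1/5)=-10.0000
Confirm numerically:
  x=-8.202: |R|=0.91600 <1
  x=-6.662: |R|=0.81783 <1
  x=-6.648: |R|=0.81679 <1
  x=-4.682: |R|=0.62977 <1
  x=-10.489: |R|=1.01882 >1
  x=-10.267: |R|=1.01046 >1
  x=-10.180: |R|=1.00710 >1
Stable set (-10.0000, 0).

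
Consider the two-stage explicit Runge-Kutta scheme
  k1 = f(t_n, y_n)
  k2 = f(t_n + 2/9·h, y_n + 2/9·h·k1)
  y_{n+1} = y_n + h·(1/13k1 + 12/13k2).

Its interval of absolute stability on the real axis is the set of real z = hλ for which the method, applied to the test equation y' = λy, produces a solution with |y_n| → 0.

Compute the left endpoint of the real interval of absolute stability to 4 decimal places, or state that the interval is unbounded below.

z* = -4.8750.

Set f=λy, z=hλ:
  k1=λy_n ⇒ h·k1=z·y_n;  k2=λ(1+2/9z)y_n ⇒ h·k2=z(1+2/9z)y_n
  y_{n+1}/y_n = 1 + 1/13z + 12/13z(1+2/9z) = 1 + z + 8/39z²
  so R(z) = 1 + z + 8/39z².

Find x<0 with |R(x)|<1.
x=-1.26: |R|=0.0657
R=1: x+8/39x²=0 ⇒ x=−39/8=-4.8750; min R=1−1/(4·8/39)=-0.2188>−1
Confirm numerically:
  x=-4.504: |R|=0.65723 <1
  x=-2.549: |R|=0.21620 <1
  x=-2.210: |R|=0.20813 <1
  x=-5.435: |R|=1.62433 >1
  x=-5.357: |R|=1.52966 >1
  x=-5.315: |R|=1.47971 >1
Stable set (-4.8750, 0).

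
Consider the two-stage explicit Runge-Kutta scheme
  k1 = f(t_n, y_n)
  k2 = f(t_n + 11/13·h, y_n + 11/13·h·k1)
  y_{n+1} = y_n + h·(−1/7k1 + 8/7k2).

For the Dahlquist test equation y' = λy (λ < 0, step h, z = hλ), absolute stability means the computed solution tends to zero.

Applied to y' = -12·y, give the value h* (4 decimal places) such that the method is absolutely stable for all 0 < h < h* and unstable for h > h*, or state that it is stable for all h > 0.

Set f=λy, z=hλ:
  k1=λy_n ⇒ h·k1=z·y_n;  k2=λ(1+11/13z)y_n ⇒ h·k2=z(1+11/13z)y_n
  y_{n+1}/y_n = 1 − 1/7z + 8/7z(1+11/13z) = 1 + z + 88/91z²
  Hence R(z) = 1 + z + 88/91z².

Need |R(x)|<1, x<0.
x=-1.3: |R|=1.3343
R=1: x+88/91x²=0 ⇒ x=−91/88=-1.0341; min R=1−1/(4·88/91)=0.7415>−1
Confirm numerically:
  x=-0.818: |R|=0.82906 <1
  x=-0.755: |R|=0.79623 <1
  x=-0.706: |R|=0.77600 <1
  x=-1.398: |R|=1.49197 >1
  x=-1.281: |R|=1.30586 >1
Interval (-1.0341, 0).

(-1.0341,0); λ=-12 ⇒ h* = (91/88)/12 = 0.0862.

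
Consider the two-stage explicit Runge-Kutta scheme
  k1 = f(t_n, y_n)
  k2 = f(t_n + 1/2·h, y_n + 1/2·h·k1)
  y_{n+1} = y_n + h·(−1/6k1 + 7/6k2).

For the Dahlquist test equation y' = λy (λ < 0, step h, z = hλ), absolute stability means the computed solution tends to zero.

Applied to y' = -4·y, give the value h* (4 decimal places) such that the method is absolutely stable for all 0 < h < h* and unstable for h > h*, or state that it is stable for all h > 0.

On y'=λy, z=hλ:
  k1=λy_n ⇒ h·k1=z·y_n;  k2=λ(1+1/2z)y_n ⇒ h·k2=z(1+1/2z)y_n
  y_{n+1}/y_n = 1 − 1/6z + 7/6z(1+1/2z) = 1 + z + 7/12z²
  R(z) = 1 + z + 7/12z².

Find x<0 with |R(x)|<1.
x=-1.12: |R|=0.6117
R=1: x+7/12x²=0 ⇒ x=−12/7=-1.7143; min R=1−1/(4·7/12)=0.5714>−1
Confirm numerically:
  x=-1.056: |R|=0.59450 <1
  x=-0.975: |R|=0.57953 <1
  x=-0.885: |R|=0.57188 <1
  x=-0.866: |R|=0.57147 <1
  x=-2.060: |R|=1.41543 >1
  x=-1.933: |R|=1.24662 >1
Stable set (-1.7143, 0).

(-1.7143,0); λ=-4 ⇒ h* = (12/7)/4 = 0.4286.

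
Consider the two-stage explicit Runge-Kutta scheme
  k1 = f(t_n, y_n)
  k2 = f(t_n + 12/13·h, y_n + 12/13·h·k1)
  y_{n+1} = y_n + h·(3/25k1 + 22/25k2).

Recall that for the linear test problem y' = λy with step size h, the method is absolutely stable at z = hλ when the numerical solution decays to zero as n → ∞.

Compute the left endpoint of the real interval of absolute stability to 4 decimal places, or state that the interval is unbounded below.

left endpoint -1.2311.

On y'=λy, z=hλ:
  k1=λy_n ⇒ h·k1=z·y_n;  k2=λ(1+12/13z)y_n ⇒ h·k2=z(1+12/13z)y_n
  y_{n+1}/y_n = 1 + 3/25z + 22/25z(1+12/13z) = 1 + z + 264/325z²
  Hence R(z) = 1 + z + 264/325z².

Boundary: |R(x)|=1, x<0.
x=-0.91: |R|=0.7627
R=1: x+264/325x²=0 ⇒ x=−325/264=-1.2311; min R=1−1/(4·264/325)=0.6922>−1
Confirm numerically:
  x=-1.084: |R|=0.87051 <1
  x=-1.033: |R|=0.83380 <1
  x=-1.018: |R|=0.82381 <1
  x=-0.704: |R|=0.69859 <1
  x=-1.823: |R|=1.87657 >1
  x=-1.673: |R|=1.60059 >1
  x=-1.357: |R|=1.13882 >1
So |R|<1 on (-1.2311, 0).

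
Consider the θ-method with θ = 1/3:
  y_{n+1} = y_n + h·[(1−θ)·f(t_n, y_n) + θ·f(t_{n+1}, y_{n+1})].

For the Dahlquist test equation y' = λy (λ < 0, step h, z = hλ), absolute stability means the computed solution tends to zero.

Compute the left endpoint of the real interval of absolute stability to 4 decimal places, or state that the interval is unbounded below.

Set f=λy, z=hλ:
  y_{n+1} = y_n + z·[2/3·y_n + 1/3·y_{n+1}] ⇒ (1 − 1/3z)y_{n+1} = (1 + 2/3z)y_n
  ⇒ R(z) = (1 + 2/3z)/(1 − 1/3z).

Boundary: |R(x)|=1, x<0.
x=-1.76: |R|=0.1092
R=−1: 1+2/3x = −1+1/3x ⇒ -1/3x=2 ⇒ x=2/(-1/3)=-6.0000
Confirm numerically:
  x=-5.211: |R|=0.90391 <1
  x=-4.918: |R|=0.86335 <1
  x=-4.560: |R|=0.80952 <1
  x=-4.063: |R|=0.72575 <1
  x=-6.283: |R|=1.03049 >1
  x=-6.057: |R|=1.00629 >1
Stable set (-6.0000, 0).

left endpoint -6.0000.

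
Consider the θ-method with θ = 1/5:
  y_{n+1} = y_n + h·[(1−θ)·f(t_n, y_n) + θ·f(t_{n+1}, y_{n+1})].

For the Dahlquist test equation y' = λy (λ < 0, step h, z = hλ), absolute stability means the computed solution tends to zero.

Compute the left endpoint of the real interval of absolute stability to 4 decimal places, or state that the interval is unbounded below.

On y'=λy, z=hλ:
  y_{n+1} = y_n + z·[4/5·y_n + 1/5·y_{n+1}] ⇒ (1 − 1/5z)y_{n+1} = (1 + 4/5z)y_n
  Hence R(z) = (1 + 4/5z)/(1 − 1/5z).

Boundary: |R(x)|=1, x<0.
x=-0.56: |R|=0.4964
R=−1: 1+4/5x = −1+1/5x ⇒ -3/5x=2 ⇒ x=2/(-3/5)=-3.3333
Confirm numerically:
  x=-2.649: |R|=0.73160 <1
  x=-2.224: |R|=0.53931 <1
  x=-2.022: |R|=0.43976 <1
  x=-3.574: |R|=1.08421 >1
  x=-3.403: |R|=1.02487 >1
Interval (-3.3333, 0).

z* = -3.3333.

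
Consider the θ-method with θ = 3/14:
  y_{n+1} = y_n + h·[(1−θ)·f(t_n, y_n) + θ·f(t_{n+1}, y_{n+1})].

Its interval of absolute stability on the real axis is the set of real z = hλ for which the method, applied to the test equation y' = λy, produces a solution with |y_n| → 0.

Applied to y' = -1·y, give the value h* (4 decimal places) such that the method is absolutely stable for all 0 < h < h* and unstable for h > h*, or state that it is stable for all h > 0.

(-3.5000,0); λ=-1 ⇒ h* = (7/2)/1 = 3.5000.

Set f=λy, z=hλ:
  y_{n+1} = y_n + z·[11/14·y_n + 3/14·y_{n+1}] ⇒ (1 − 3/14z)y_{n+1} = (1 + 11/14z)y_n
  R(z) = (1 + 11/14z)/(1 − 3/14z).

Find x<0 with |R(x)|<1.
x=-1.47: |R|=0.1179
R=−1: 1+11/14x = −1+3/14x ⇒ -4/7x=2 ⇒ x=2/(-4/7)=-3.5000
Confirm numerically:
  x=-3.325: |R|=0.94161 <1
  x=-3.176: |R|=0.88983 <1
  x=-1.449: |R|=0.10568 <1
  x=-4.025: |R|=1.16107 >1
  x=-3.776: |R|=1.08718 >1
  x=-3.650: |R|=1.04810 >1
So |R|<1 on (-3.5000, 0).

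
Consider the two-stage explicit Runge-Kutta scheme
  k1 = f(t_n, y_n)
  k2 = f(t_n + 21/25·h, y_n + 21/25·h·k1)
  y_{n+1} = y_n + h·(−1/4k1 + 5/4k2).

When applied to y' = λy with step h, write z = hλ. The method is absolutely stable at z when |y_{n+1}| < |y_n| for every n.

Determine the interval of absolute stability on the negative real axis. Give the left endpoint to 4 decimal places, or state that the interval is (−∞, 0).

(-0.9524, 0).

Test eqn y'=λy, z=hλ:
  k1=λy_n ⇒ h·k1=z·y_n;  k2=λ(1+21/25z)y_n ⇒ h·k2=z(1+21/25z)y_n
  y_{n+1}/y_n = 1 − 1/4z + 5/4z(1+21/25z) = 1 + z + 21/20z²
  so R(z) = 1 + z + 21/20z².

Solve |R(x)|<1 on ℝ⁻.
x=-1.12: |R|=1.1971
R=1: x+21/20x²=0 ⇒ x=−20/21=-0.9524; min R=1−1/(4·21/20)=0.7619>−1
Confirm numerically:
  x=-0.891: |R|=0.94258 <1
  x=-0.622: |R|=0.78423 <1
  x=-0.498: |R|=0.76240 <1
  x=-1.540: |R|=1.95018 >1
  x=-1.460: |R|=1.77818 >1
Interval (-0.9524, 0).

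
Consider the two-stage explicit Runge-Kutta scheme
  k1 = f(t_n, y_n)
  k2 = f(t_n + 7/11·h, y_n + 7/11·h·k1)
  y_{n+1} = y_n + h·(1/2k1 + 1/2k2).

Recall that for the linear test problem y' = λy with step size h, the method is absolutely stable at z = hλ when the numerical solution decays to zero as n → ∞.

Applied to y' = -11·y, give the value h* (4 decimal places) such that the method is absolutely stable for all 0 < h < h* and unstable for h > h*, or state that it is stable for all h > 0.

(-3.1429,0); λ=-11 ⇒ h* = (22/7)/11 = 0.2857.

On y'=λy, z=hλ:
  k1=λy_n ⇒ h·k1=z·y_n;  k2=λ(1+7/11z)y_n ⇒ h·k2=z(1+7/11z)y_n
  y_{n+1}/y_n = 1 + 1/2z + 1/2z(1+7/11z) = 1 + z + 7/22z²
  ⇒ R(z) = 1 + z + 7/22z².

Need |R(x)|<1, x<0.
x=-0.41: |R|=0.6435
R=1: x+7/22x²=0 ⇒ x=−22/7=-3.1429; min R=1−1/(4·7/22)=0.2143>−1
Confirm numerically:
  x=-1.951: |R|=0.26013 <1
  x=-1.871: |R|=0.24284 <1
  x=-1.549: |R|=0.21445 <1
  x=-1.531: |R|=0.21481 <1
  x=-3.286: |R|=1.14966 >1
  x=-3.246: |R|=1.10653 >1
  x=-3.182: |R|=1.03963 >1
So |R|<1 on (-3.1429, 0).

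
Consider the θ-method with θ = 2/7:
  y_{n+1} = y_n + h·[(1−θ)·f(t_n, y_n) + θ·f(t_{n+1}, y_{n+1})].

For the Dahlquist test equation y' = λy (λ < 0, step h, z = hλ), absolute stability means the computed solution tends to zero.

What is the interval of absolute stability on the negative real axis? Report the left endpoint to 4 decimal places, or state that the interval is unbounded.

z∈(-4.6667,0).

Set f=λy, z=hλ:
  y_{n+1} = y_n + z·[5/7·y_n + 2/7·y_{n+1}] ⇒ (1 − 2/7z)y_{n+1} = (1 + 5/7z)y_n
  so R(z) = (1 + 5/7z)/(1 − 2/7z).

Need |R(x)|<1, x<0.
x=-1.34: |R|=0.0310
R=−1: 1+5/7x = −1+2/7x ⇒ -3/7x=2 ⇒ x=2/(-3/7)=-4.6667
Confirm numerically:
  x=-4.641: |R|=0.99527 <1
  x=-4.623: |R|=0.99194 <1
  x=-4.375: |R|=0.94444 <1
  x=-5.156: |R|=1.08480 >1
  x=-4.941: |R|=1.04875 >1
  x=-4.797: |R|=1.02356 >1
So |R|<1 on (-4.6667, 0).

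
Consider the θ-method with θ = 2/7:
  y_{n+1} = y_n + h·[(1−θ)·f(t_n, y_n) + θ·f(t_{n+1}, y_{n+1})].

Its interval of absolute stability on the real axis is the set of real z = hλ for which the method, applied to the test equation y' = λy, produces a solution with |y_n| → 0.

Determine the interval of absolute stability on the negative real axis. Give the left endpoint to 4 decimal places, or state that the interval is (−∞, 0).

z∈(-4.6667,0).

Set f=λy, z=hλ:
  y_{n+1} = y_n + z·[5/7·y_n + 2/7·y_{n+1}] ⇒ (1 − 2/7z)y_{n+1} = (1 + 5/7z)y_n
  so R(z) = (1 + 5/7z)/(1 − 2/7z).

Find x<0 with |R(x)|<1.
x=-0.86: |R|=0.3096
R=−1: 1+5/7x = −1+2/7x ⇒ -3/7x=2 ⇒ x=2/(-3/7)=-4.6667
Confirm numerically:
  x=-3.257: |R|=0.68707 <1
  x=-3.156: |R|=0.65956 <1
  x=-2.332: |R|=0.39952 <1
  x=-5.115: |R|=1.07806 >1
  x=-5.073: |R|=1.07110 >1
  x=-5.044: |R|=1.06625 >1
Stable set (-4.6667, 0).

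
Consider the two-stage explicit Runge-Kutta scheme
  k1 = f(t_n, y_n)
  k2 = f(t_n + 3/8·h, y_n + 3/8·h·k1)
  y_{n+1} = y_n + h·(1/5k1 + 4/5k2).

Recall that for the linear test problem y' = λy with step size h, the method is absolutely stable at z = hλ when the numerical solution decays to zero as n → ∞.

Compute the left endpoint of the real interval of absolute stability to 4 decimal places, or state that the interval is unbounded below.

z* = -3.3333.

With y'=λy (z=hλ):
  k1=λy_n ⇒ h·k1=z·y_n;  k2=λ(1+3/8z)y_n ⇒ h·k2=z(1+3/8z)y_n
  y_{n+1}/y_n = 1 + 1/5z + 4/5z(1+3/8z) = 1 + z + 3/10z²
  ⇒ R(z) = 1 + z + 3/10z².

Solve |R(x)|<1 on ℝ⁻.
x=-1.53: |R|=0.1723
R=1: x+3/10x²=0 ⇒ x=−10/3=-3.3333; min R=1−1/(4·3/10)=0.1667>−1
Confirm numerically:
  x=-3.052: |R|=0.74241 <1
  x=-2.204: |R|=0.25328 <1
  x=-1.784: |R|=0.17080 <1
  x=-1.711: |R|=0.16726 <1
  x=-3.543: |R|=1.22285 >1
  x=-3.484: |R|=1.15748 >1
Stable set (-3.3333, 0).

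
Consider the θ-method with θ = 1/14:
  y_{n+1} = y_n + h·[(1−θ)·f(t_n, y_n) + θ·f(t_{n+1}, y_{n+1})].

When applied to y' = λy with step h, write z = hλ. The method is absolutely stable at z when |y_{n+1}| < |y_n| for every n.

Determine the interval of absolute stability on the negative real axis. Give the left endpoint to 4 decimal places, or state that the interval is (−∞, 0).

(-2.3333, 0).

Test eqn y'=λy, z=hλ:
  y_{n+1} = y_n + z·[13/14·y_n + 1/14·y_{n+1}] ⇒ (1 − 1/14z)y_{n+1} = (1 + 13/14z)y_n
  R(z) = (1 + 13/14z)/(1 − 1/14z).

Boundary: |R(x)|=1, x<0.
x=-0.72: |R|=0.3152
R=−1: 1+13/14x = −1+1/14x ⇒ -6/7x=2 ⇒ x=2/(-6/7)=-2.3333
Confirm numerically:
  x=-2.250: |R|=0.93846 <1
  x=-1.848: |R|=0.63251 <1
  x=-1.693: |R|=0.51035 <1
  x=-1.612: |R|=0.44555 <1
  x=-2.515: |R|=1.13200 >1
  x=-2.405: |R|=1.05242 >1
Stable set (-2.3333, 0).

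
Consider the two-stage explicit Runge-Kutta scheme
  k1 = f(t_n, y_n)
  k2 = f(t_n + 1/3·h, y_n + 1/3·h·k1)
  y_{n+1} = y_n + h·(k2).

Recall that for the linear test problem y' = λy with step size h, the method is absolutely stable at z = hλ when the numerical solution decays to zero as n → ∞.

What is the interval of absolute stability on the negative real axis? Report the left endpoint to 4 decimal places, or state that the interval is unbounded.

Set f=λy, z=hλ:
  k1=λy_n ⇒ h·k1=z·y_n;  k2=λ(1+1/3z)y_n ⇒ h·k2=z(1+1/3z)y_n
  y_{n+1}/y_n = 1 + z(1+1/3z) = 1 + z + 1/3z²
  so R(z) = 1 + z + 1/3z².

Solve |R(x)|<1 on ℝ⁻.
x=-1.41: |R|=0.2527
R=1: x+1/3x²=0 ⇒ x=−3=-3.0000; min R=1−1/(4·1/3)=0.2500>−1
Confirm numerically:
  x=-2.873: |R|=0.87838 <1
  x=-2.423: |R|=0.53398 <1
  x=-1.724: |R|=0.26673 <1
  x=-3.585: |R|=1.69907 >1
  x=-3.528: |R|=1.62093 >1
Stable set (-3.0000, 0).

(-3.0000, 0).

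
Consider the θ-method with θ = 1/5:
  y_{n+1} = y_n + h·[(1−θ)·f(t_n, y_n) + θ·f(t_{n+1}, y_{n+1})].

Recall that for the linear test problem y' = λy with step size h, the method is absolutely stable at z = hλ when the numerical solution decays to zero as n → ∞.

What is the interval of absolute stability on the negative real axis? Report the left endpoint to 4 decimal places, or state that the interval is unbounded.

On y'=λy, z=hλ:
  y_{n+1} = y_n + z·[4/5·y_n + 1/5·y_{n+1}] ⇒ (1 − 1/5z)y_{n+1} = (1 + 4/5z)y_n
  so R(z) = (1 + 4/5z)/(1 − 1/5z).

Boundary: |R(x)|=1, x<0.
x=-1.16: |R|=0.0584
R=−1: 1+4/5x = −1+1/5x ⇒ -3/5x=2 ⇒ x=2/(-3/5)=-3.3333
Confirm numerically:
  x=-2.869: |R|=0.82298 <1
  x=-2.298: |R|=0.57440 <1
  x=-1.652: |R|=0.24173 <1
  x=-1.539: |R|=0.17679 <1
  x=-3.831: |R|=1.16906 >1
  x=-3.614: |R|=1.09775 >1
  x=-3.414: |R|=1.02876 >1
Interval (-3.3333, 0).

z∈(-3.3333,0).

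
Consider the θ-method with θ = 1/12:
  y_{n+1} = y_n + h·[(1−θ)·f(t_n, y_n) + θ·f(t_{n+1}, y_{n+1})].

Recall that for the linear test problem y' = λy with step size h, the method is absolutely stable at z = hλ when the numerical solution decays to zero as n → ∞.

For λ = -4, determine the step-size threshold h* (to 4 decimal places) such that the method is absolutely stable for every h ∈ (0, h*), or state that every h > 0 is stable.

With y'=λy (z=hλ):
  y_{n+1} = y_n + z·[11/12·y_n + 1/12·y_{n+1}] ⇒ (1 − 1/12z)y_{n+1} = (1 + 11/12z)y_n
  so R(z) = (1 + 11/12z)/(1 − 1/12z).

Boundary: |R(x)|=1, x<0.
x=-0.35: |R|=0.6599
R=−1: 1+11/12x = −1+1/12x ⇒ -5/6x=2 ⇒ x=2/(-5/6)=-2.4000
Confirm numerically:
  x=-2.099: |R|=0.78651 <1
  x=-1.834: |R|=0.59086 <1
  x=-1.417: |R|=0.26735 <1
  x=-2.931: |R|=1.35564 >1
  x=-2.672: |R|=1.18539 >1
So |R|<1 on (-2.4000, 0).

(-2.4000,0); λ=-4 ⇒ h* = (12/5)/4 = 0.6000.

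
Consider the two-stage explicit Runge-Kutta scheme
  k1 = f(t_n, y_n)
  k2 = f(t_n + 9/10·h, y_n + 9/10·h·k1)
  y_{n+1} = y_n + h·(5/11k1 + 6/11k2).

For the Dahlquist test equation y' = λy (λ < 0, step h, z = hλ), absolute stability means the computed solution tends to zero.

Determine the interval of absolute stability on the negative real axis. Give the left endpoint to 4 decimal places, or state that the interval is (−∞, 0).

Test eqn y'=λy, z=hλ:
  k1=λy_n ⇒ h·k1=z·y_n;  k2=λ(1+9/10z)y_n ⇒ h·k2=z(1+9/10z)y_n
  y_{n+1}/y_n = 1 + 5/11z + 6/11z(1+9/10z) = 1 + z + 27/55z²
  ⇒ R(z) = 1 + z + 27/55z².

Boundary: |R(x)|=1, x<0.
x=-1.13: |R|=0.4968
R=1: x+27/55x²=0 ⇒ x=−55/27=-2.0370; min R=1−1/(4·27/55)=0.4907>−1
Confirm numerically:
  x=-1.721: |R|=0.73299 <1
  x=-1.595: |R|=0.65389 <1
  x=-1.478: |R|=0.59438 <1
  x=-0.959: |R|=0.49248 <1
  x=-2.307: |R|=1.30574 >1
  x=-2.099: |R|=1.06385 >1
Interval (-2.0370, 0).

z∈(-2.0370,0).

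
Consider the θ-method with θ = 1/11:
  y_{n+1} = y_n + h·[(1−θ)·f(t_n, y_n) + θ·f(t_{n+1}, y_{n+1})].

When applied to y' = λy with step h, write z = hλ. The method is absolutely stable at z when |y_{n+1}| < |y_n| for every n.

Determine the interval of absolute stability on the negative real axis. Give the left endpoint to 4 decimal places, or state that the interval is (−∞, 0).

(-2.4444, 0).

On y'=λy, z=hλ:
  y_{n+1} = y_n + z·[10/11·y_n + 1/11·y_{n+1}] ⇒ (1 − 1/11z)y_{n+1} = (1 + 10/11z)y_n
  so R(z) = (1 + 10/11z)/(1 − 1/11z).

Boundary: |R(x)|=1, x<0.
x=-1.06: |R|=0.0332
R=−1: 1+10/11x = −1+1/11x ⇒ -9/11x=2 ⇒ x=2/(-9/11)=-2.4444
Confirm numerically:
  x=-2.318: |R|=0.91455 <1
  x=-1.875: |R|=0.60194 <1
  x=-1.102: |R|=0.00165 <1
  x=-0.994: |R|=0.08838 <1
  x=-2.823: |R|=1.24647 >1
  x=-2.690: |R|=1.16143 >1
  x=-2.610: |R|=1.10948 >1
So |R|<1 on (-2.4444, 0).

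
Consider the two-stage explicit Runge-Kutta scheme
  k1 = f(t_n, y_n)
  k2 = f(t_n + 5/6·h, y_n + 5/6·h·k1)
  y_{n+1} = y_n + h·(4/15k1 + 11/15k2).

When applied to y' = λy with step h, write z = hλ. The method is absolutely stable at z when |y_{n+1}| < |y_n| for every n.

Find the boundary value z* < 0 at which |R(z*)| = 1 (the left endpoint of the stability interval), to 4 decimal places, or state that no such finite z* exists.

With y'=λy (z=hλ):
  k1=λy_n ⇒ h·k1=z·y_n;  k2=λ(1+5/6z)y_n ⇒ h·k2=z(1+5/6z)y_n
  y_{n+1}/y_n = 1 + 4/15z + 11/15z(1+5/6z) = 1 + z + 11/18z²
  R(z) = 1 + z + 11/18z².

Solve |R(x)|<1 on ℝ⁻.
x=-0.32: |R|=0.7426
R=1: x+11/18x²=0 ⇒ x=−18/11=-1.6364; min R=1−1/(4·11/18)=0.5909>−1
Confirm numerically:
  x=-1.513: |R|=0.88594 <1
  x=-0.998: |R|=0.61067 <1
  x=-0.927: |R|=0.59815 <1
  x=-2.110: |R|=1.61073 >1
  x=-1.657: |R|=1.02090 >1
Interval (-1.6364, 0).

z* = -1.6364.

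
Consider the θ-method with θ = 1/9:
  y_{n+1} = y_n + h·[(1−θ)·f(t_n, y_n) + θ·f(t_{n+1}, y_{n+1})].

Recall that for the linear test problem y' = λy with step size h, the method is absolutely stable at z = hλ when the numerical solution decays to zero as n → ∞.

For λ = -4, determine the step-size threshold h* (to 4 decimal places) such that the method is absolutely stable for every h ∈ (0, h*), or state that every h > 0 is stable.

Set f=λy, z=hλ:
  y_{n+1} = y_n + z·[8/9·y_n + 1/9·y_{n+1}] ⇒ (1 − 1/9z)y_{n+1} = (1 + 8/9z)y_n
  Hence R(z) = (1 + 8/9z)/(1 − 1/9z).

Find x<0 with |R(x)|<1.
x=-1.54: |R|=0.3150
R=−1: 1+8/9x = −1+1/9x ⇒ -7/9x=2 ⇒ x=2/(-7/9)=-2.5714
Confirm numerically:
  x=-2.192: |R|=0.76269 <1
  x=-1.401: |R|=0.21229 <1
  x=-1.333: |R|=0.16104 <1
  x=-1.236: |R|=0.08675 <1
  x=-2.860: |R|=1.17032 >1
  x=-2.750: |R|=1.10638 >1
  x=-2.748: |R|=1.10521 >1
Interval (-2.5714, 0).

(-2.5714,0); λ=-4 ⇒ h* = (18/7)/4 = 0.6429.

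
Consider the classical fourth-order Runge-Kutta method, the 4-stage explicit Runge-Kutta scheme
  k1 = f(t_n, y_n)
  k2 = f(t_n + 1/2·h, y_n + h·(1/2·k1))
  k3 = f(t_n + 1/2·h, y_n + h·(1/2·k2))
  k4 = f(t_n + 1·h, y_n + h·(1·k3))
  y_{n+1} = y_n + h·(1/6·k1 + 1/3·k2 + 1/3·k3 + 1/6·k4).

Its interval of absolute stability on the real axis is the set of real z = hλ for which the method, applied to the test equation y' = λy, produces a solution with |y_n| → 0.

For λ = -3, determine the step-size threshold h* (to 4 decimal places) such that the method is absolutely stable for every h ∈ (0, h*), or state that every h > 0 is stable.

(-2.7853,0); λ=-3 ⇒ h* = 0.9284.

Set f=λy, z=hλ:
  order 4, 4-stage ⇒ R(z)=1+z+z^2/2+z^3/6+z^4/24
  (e.g. R(-1.66)=0.27181, |R|=0.27181)

Need |R(x)|<1, x<0.
x=-1.66: |R|=0.2718
|R(-3.18)|=1.7775 |R(-2.68)|=0.8525 |R(-1.39)|=0.2840
Bisect:
  x_lo=-3.2733 |R|=2.0221  x_hi=-0.3906 |R|=0.6767
  mid=-1.83198 |R|=0.29069 →hi
  mid=-2.55265 |R|=0.70228 →hi
  mid=-2.91299 |R|=1.21022 →lo
  mid=-2.73282 |R|=0.92373 →hi
  mid=-2.82290 |R|=1.05820 →lo
  mid=-2.77786 |R|=0.98885 →hi
  mid=-2.80038 |R|=1.02299 →lo
  mid=-2.78912 |R|=1.00579 →lo
  ...
  [-2.78543,-2.78525] ⇒ x*=-2.7853
So |R|<1 on (-2.7853, 0).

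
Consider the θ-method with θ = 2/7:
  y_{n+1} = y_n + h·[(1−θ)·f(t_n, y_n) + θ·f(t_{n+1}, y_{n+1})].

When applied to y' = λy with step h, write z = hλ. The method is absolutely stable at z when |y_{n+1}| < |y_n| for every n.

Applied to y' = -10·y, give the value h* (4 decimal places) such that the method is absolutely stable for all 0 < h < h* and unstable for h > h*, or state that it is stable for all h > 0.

Set f=λy, z=hλ:
  y_{n+1} = y_n + z·[5/7·y_n + 2/7·y_{n+1}] ⇒ (1 − 2/7z)y_{n+1} = (1 + 5/7z)y_n
  so R(z) = (1 + 5/7z)/(1 − 2/7z).

Solve |R(x)|<1 on ℝ⁻.
x=-1.6: |R|=0.0980
R=−1: 1+5/7x = −1+2/7x ⇒ -3/7x=2 ⇒ x=2/(-3/7)=-4.6667
Confirm numerically:
  x=-3.369: |R|=0.71663 <1
  x=-2.732: |R|=0.53434 <1
  x=-2.310: |R|=0.39157 <1
  x=-5.170: |R|=1.08708 >1
  x=-4.777: |R|=1.02000 >1
  x=-4.776: |R|=1.01982 >1
So |R|<1 on (-4.6667, 0).

(-4.6667,0); λ=-10 ⇒ h* = (14/3)/10 = 0.4667.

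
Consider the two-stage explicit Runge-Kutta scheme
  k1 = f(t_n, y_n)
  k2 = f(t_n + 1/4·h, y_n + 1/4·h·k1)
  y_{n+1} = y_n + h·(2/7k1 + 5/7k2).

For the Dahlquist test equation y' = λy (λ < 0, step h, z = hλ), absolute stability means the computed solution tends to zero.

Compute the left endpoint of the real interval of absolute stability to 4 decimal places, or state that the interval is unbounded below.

With y'=λy (z=hλ):
  k1=λy_n ⇒ h·k1=z·y_n;  k2=λ(1+1/4z)y_n ⇒ h·k2=z(1+1/4z)y_n
  y_{n+1}/y_n = 1 + 2/7z + 5/7z(1+1/4z) = 1 + z + 5/28z²
  so R(z) = 1 + z + 5/28z².

Solve |R(x)|<1 on ℝ⁻.
x=-1.28: |R|=0.0126
R=1: x+5/28x²=0 ⇒ x=−28/5=-5.6000; min R=1−1/(4·5/28)=-0.4000>−1
Confirm numerically:
  x=-5.553: |R|=0.95339 <1
  x=-3.053: |R|=0.38857 <1
  x=-2.986: |R|=0.39382 <1
  x=-2.327: |R|=0.36005 <1
  x=-6.144: |R|=1.59685 >1
  x=-5.699: |R|=1.10075 >1
Interval (-5.6000, 0).

left endpoint -5.6000.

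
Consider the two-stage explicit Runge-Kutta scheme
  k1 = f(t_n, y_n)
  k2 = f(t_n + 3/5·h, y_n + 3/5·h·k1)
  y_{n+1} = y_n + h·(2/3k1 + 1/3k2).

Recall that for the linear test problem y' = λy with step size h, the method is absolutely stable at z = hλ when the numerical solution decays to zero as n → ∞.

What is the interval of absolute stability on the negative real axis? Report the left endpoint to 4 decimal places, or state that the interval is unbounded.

(-5.0000, 0).

On y'=λy, z=hλ:
  k1=λy_n ⇒ h·k1=z·y_n;  k2=λ(1+3/5z)y_n ⇒ h·k2=z(1+3/5z)y_n
  y_{n+1}/y_n = 1 + 2/3z + 1/3z(1+3/5z) = 1 + z + 1/5z²
  so R(z) = 1 + z + 1/5z².

Find x<0 with |R(x)|<1.
x=-1.21: |R|=0.0828
R=1: x+1/5x²=0 ⇒ x=−5=-5.0000; min R=1−1/(4·1/5)=-0.2500>−1
Confirm numerically:
  x=-4.600: |R|=0.63200 <1
  x=-3.432: |R|=0.07628 <1
  x=-2.844: |R|=0.22633 <1
  x=-2.138: |R|=0.22379 <1
  x=-5.239: |R|=1.25042 >1
  x=-5.201: |R|=1.20908 >1
So |R|<1 on (-5.0000, 0).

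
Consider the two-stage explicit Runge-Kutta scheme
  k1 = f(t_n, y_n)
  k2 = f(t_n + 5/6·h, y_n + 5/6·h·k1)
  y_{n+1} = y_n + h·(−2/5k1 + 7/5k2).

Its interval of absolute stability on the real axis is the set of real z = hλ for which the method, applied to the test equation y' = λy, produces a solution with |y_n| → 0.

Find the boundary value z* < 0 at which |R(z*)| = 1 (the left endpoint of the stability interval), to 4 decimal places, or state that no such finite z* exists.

With y'=λy (z=hλ):
  k1=λy_n ⇒ h·k1=z·y_n;  k2=λ(1+5/6z)y_n ⇒ h·k2=z(1+5/6z)y_n
  y_{n+1}/y_n = 1 − 2/5z + 7/5z(1+5/6z) = 1 + z + 7/6z²
  R(z) = 1 + z + 7/6z².

Solve |R(x)|<1 on ℝ⁻.
x=-0.56: |R|=0.8059
R=1: x+7/6x²=0 ⇒ x=−6/7=-0.8571; min R=1−1/(4·7/6)=0.7857>−1
Confirm numerically:
  x=-0.832: |R|=0.97559 <1
  x=-0.804: |R|=0.95015 <1
  x=-0.573: |R|=0.81005 <1
  x=-0.508: |R|=0.79307 <1
  x=-0.920: |R|=1.06747 >1
  x=-0.884: |R|=1.02770 >1
Stable set (-0.8571, 0).

left endpoint -0.8571.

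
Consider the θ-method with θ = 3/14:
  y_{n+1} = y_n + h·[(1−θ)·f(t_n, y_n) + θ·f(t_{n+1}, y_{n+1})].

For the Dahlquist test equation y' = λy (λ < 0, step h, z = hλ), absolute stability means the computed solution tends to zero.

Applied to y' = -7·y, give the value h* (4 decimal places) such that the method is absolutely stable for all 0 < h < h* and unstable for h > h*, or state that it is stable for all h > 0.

Test eqn y'=λy, z=hλ:
  y_{n+1} = y_n + z·[11/14·y_n + 3/14·y_{n+1}] ⇒ (1 − 3/14z)y_{n+1} = (1 + 11/14z)y_n
  Hence R(z) = (1 + 11/14z)/(1 − 3/14z).

Solve |R(x)|<1 on ℝ⁻.
x=-1.03: |R|=0.1562
R=−1: 1+11/14x = −1+3/14x ⇒ -4/7x=2 ⇒ x=2/(-4/7)=-3.5000
Confirm numerically:
  x=-3.361: |R|=0.95383 <1
  x=-1.711: |R|=0.25197 <1
  x=-1.490: |R|=0.12940 <1
  x=-1.432: |R|=0.09576 <1
  x=-3.941: |R|=1.13662 >1
  x=-3.882: |R|=1.11916 >1
  x=-3.728: |R|=1.07243 >1
So |R|<1 on (-3.5000, 0).

(-3.5000,0); λ=-7 ⇒ h* = (7/2)/7 = 0.5000.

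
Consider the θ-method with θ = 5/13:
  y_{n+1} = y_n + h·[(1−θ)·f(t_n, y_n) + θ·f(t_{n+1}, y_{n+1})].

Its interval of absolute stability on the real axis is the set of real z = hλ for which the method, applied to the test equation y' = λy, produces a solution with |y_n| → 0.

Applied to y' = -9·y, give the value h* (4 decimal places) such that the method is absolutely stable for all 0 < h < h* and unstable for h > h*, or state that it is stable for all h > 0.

(-8.6667,0); λ=-9 ⇒ h* = (26/3)/9 = 0.9630.

Test eqn y'=λy, z=hλ:
  y_{n+1} = y_n + z·[8/13·y_n + 5/13·y_{n+1}] ⇒ (1 − 5/13z)y_{n+1} = (1 + 8/13z)y_n
  Hence R(z) = (1 + 8/13z)/(1 − 5/13z).

Boundary: |R(x)|=1, x<0.
x=-0.78: |R|=0.4000
R=−1: 1+8/13x = −1+5/13x ⇒ -3/13x=2 ⇒ x=2/(-3/13)=-8.6667
Confirm numerically:
  x=-8.119: |R|=0.96934 <1
  x=-6.755: |R|=0.87739 <1
  x=-6.422: |R|=0.85072 <1
  x=-6.182: |R|=0.83024 <1
  x=-9.067: |R|=1.02059 >1
  x=-8.747: |R|=1.00425 >1
Interval (-8.6667, 0).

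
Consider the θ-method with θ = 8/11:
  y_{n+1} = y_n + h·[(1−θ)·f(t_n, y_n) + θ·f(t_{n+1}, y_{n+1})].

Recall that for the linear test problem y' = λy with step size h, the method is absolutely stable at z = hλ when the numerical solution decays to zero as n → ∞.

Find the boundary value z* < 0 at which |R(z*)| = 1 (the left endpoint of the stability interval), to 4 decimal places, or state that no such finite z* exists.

Set f=λy, z=hλ:
  y_{n+1} = y_n + z·[3/11·y_n + 8/11·y_{n+1}] ⇒ (1 − 8/11z)y_{n+1} = (1 + 3/11z)y_n
  so R(z) = (1 + 3/11z)/(1 − 8/11z).

Need |R(x)|<1, x<0.
x=-1.17: |R|=0.3679
x=-2: |R|=0.1852
x=-10: |R|=0.2088
x=-100: |R|=0.3564
θ=8/11≥1/2 ⇒ |1+3/11x|<|1−8/11x| ∀x<0 ⇒ stable on all of ℝ⁻.

unbounded; (−∞, 0).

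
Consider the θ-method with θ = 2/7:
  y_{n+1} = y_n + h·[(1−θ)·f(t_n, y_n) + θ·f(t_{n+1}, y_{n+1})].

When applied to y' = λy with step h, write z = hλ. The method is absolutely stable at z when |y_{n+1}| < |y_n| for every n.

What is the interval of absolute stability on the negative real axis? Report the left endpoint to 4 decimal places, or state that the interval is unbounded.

z∈(-4.6667,0).

On y'=λy, z=hλ:
  y_{n+1} = y_n + z·[5/7·y_n + 2/7·y_{n+1}] ⇒ (1 − 2/7z)y_{n+1} = (1 + 5/7z)y_n
  ⇒ R(z) = (1 + 5/7z)/(1 − 2/7z).

Solve |R(x)|<1 on ℝ⁻.
x=-0.94: |R|=0.2590
R=−1: 1+5/7x = −1+2/7x ⇒ -3/7x=2 ⇒ x=2/(-3/7)=-4.6667
Confirm numerically:
  x=-4.163: |R|=0.90141 <1
  x=-3.306: |R|=0.70012 <1
  x=-3.152: |R|=0.65845 <1
  x=-3.129: |R|=0.65206 <1
  x=-4.977: |R|=1.05491 >1
  x=-4.905: |R|=1.04253 >1
  x=-4.898: |R|=1.04132 >1
So |R|<1 on (-4.6667, 0).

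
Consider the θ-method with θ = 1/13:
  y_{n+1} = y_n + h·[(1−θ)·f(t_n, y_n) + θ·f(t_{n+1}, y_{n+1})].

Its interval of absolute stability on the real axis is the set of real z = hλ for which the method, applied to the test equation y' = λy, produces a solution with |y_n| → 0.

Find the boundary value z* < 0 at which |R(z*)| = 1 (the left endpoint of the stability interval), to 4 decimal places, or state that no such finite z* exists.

Test eqn y'=λy, z=hλ:
  y_{n+1} = y_n + z·[12/13·y_n + 1/13·y_{n+1}] ⇒ (1 − 1/13z)y_{n+1} = (1 + 12/13z)y_n
  so R(z) = (1 + 12/13z)/(1 − 1/13z).

Solve |R(x)|<1 on ℝ⁻.
x=-1.04: |R|=0.0370
R=−1: 1+12/13x = −1+1/13x ⇒ -11/13x=2 ⇒ x=2/(-11/13)=-2.3636
Confirm numerically:
  x=-2.272: |R|=0.93400 <1
  x=-2.152: |R|=0.84636 <1
  x=-1.688: |R|=0.49401 <1
  x=-1.347: |R|=0.22053 <1
  x=-2.743: |R|=1.26507 >1
  x=-2.619: |R|=1.17985 >1
Interval (-2.3636, 0).

z* = -2.3636.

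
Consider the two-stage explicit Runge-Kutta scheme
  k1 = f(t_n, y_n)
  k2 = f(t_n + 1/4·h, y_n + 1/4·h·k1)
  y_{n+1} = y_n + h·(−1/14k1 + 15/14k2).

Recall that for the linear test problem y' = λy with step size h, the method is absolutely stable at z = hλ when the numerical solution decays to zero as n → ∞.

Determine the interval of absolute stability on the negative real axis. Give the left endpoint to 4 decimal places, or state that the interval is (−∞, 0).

(-3.7333, 0).

With y'=λy (z=hλ):
  k1=λy_n ⇒ h·k1=z·y_n;  k2=λ(1+1/4z)y_n ⇒ h·k2=z(1+1/4z)y_n
  y_{n+1}/y_n = 1 − 1/14z + 15/14z(1+1/4z) = 1 + z + 15/56z²
  ⇒ R(z) = 1 + z + 15/56z².

Need |R(x)|<1, x<0.
x=-0.98: |R|=0.2772
R=1: x+15/56x²=0 ⇒ x=−56/15=-3.7333; min R=1−1/(4·15/56)=0.0667>−1
Confirm numerically:
  x=-2.909: |R|=0.35768 <1
  x=-2.488: |R|=0.17007 <1
  x=-1.691: |R|=0.07493 <1
  x=-3.997: |R|=1.28229 >1
  x=-3.950: |R|=1.22924 >1
  x=-3.822: |R|=1.09077 >1
Interval (-3.7333, 0).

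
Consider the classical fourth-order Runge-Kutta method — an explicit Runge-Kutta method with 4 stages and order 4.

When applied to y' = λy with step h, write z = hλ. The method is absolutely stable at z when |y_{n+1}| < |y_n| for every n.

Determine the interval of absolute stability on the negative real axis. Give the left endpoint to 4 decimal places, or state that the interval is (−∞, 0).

Set f=λy, z=hλ:
  order 4, 4-stage ⇒ R(z)=1+z+z^2/2+z^3/6+z^4/24
  (e.g. R(-1.8)=0.28540, |R|=0.28540)

Find x<0 with |R(x)|<1.
x=-1.8: |R|=0.2854
|R(-2.41)|=0.5667 |R(-1.82)|=0.2886 |R(-0.8)|=0.4517
Bisect:
  x_lo=-3.1698 |R|=1.7524  x_hi=-0.3174 |R|=0.7280
  mid=-1.74364 |R|=0.27811 →hi
  mid=-2.45673 |R|=0.60757 →hi
  mid=-2.81327 |R|=1.04301 →lo
  mid=-2.63500 |R|=0.79606 →hi
  mid=-2.72414 |R|=0.91164 →hi
  mid=-2.76871 |R|=0.97528 →hi
  mid=-2.79099 |R|=1.00862 →lo
  ...
  [-2.78542,-2.78525] ⇒ x*=-2.7853
So |R|<1 on (-2.7853, 0).

(-2.7853, 0).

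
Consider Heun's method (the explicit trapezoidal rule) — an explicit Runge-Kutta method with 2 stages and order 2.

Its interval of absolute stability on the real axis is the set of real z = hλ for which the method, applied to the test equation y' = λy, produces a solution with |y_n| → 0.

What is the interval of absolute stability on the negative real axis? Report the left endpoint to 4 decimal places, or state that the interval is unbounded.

z∈(-2.0000,0).

With y'=λy (z=hλ):
  order 2, 2-stage ⇒ R(z)=1+z+z^2/2
  (e.g. R(-1.79)=0.81205, |R|=0.81205)

Find x<0 with |R(x)|<1.
x=-1.79: |R|=0.8121
|R(-2.21)|=1.2320 |R(-2.12)|=1.1272 |R(-1.78)|=0.8042
Bisect:
  x_lo=-2.3125 |R|=1.3613  x_hi=-0.3842 |R|=0.6896
  mid=-1.34836 |R|=0.56068 →hi
  mid=-1.83041 |R|=0.84479 →hi
  mid=-2.07144 |R|=1.07400 →lo
  mid=-1.95093 |R|=0.95213 →hi
  mid=-2.01119 |R|=1.01125 →lo
  mid=-1.98106 |R|=0.98124 →hi
  mid=-1.99612 |R|=0.99613 →hi
  mid=-2.00365 |R|=1.00366 →lo
  mid=-1.99989 |R|=0.99989 →hi
  ...
  [-2.00001,-1.99989] ⇒ x*=-2.0000
Interval (-2.0000, 0).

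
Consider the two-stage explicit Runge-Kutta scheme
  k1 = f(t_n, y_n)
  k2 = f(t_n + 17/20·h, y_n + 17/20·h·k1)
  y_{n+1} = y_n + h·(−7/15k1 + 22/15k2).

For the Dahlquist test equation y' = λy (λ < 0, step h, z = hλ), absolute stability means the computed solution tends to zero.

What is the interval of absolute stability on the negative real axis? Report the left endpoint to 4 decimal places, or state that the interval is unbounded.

z∈(-0.8021,0).

Test eqn y'=λy, z=hλ:
  k1=λy_n ⇒ h·k1=z·y_n;  k2=λ(1+17/20z)y_n ⇒ h·k2=z(1+17/20z)y_n
  y_{n+1}/y_n = 1 − 7/15z + 22/15z(1+17/20z) = 1 + z + 187/150z²
  so R(z) = 1 + z + 187/150z².

Boundary: |R(x)|=1, x<0.
x=-1.3: |R|=1.8069
R=1: x+187/150x²=0 ⇒ x=−150/187=-0.8021; min R=1−1/(4·187/150)=0.7995>−1
Confirm numerically:
  x=-0.661: |R|=0.88369 <1
  x=-0.549: |R|=0.82675 <1
  x=-0.489: |R|=0.80910 <1
  x=-0.347: |R|=0.80311 <1
  x=-1.012: |R|=1.26477 >1
  x=-0.921: |R|=1.13647 >1
Interval (-0.8021, 0).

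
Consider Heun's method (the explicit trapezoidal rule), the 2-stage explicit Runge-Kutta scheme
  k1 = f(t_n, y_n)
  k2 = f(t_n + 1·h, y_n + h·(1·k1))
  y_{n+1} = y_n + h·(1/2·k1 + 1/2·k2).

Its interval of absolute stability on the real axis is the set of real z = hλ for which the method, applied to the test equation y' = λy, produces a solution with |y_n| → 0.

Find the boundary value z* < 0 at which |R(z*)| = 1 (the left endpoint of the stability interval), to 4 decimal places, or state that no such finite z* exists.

z* = -2.0000.

On y'=λy, z=hλ:
  order 2, 2-stage ⇒ R(z)=1+z+z^2/2
  (e.g. R(-0.36)=0.70480, |R|=0.70480)

Find x<0 with |R(x)|<1.
x=-0.36: |R|=0.7048
|R(-1.92)|=0.9232 |R(-1.58)|=0.6682 |R(-1.38)|=0.5722
Bisect:
  x_lo=-2.4671 |R|=1.5762  x_hi=-0.1909 |R|=0.8273
  mid=-1.32899 |R|=0.55412 →hi
  mid=-1.89804 |R|=0.90324 →hi
  mid=-2.18256 |R|=1.19923 →lo
  mid=-2.04030 |R|=1.04111 →lo
  mid=-1.96917 |R|=0.96964 →hi
  mid=-2.00473 |R|=1.00475 →lo
  mid=-1.98695 |R|=0.98704 →hi
  mid=-1.99584 |R|=0.99585 →hi
  ...
  [-2.00001,-1.99987] ⇒ x*=-2.0000
So |R|<1 on (-2.0000, 0).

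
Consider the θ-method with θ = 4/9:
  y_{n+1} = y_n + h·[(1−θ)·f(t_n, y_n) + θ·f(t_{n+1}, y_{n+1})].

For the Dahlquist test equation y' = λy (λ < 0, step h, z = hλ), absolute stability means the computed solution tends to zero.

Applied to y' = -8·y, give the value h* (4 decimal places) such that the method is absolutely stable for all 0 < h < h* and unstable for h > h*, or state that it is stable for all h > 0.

(-18.0000,0); λ=-8 ⇒ h* = (18)/8 = 2.2500.

With y'=λy (z=hλ):
  y_{n+1} = y_n + z·[5/9·y_n + 4/9·y_{n+1}] ⇒ (1 − 4/9z)y_{n+1} = (1 + 5/9z)y_n
  ⇒ R(z) = (1 + 5/9z)/(1 − 4/9z).

Find x<0 with |R(x)|<1.
x=-0.44: |R|=0.6320
R=−1: 1+5/9x = −1+4/9x ⇒ -1/9x=2 ⇒ x=2/(-1/9)=-18.0000
Confirm numerically:
  x=-17.677: |R|=0.99595 <1
  x=-15.513: |R|=0.96500 <1
  x=-14.350: |R|=0.94503 <1
  x=-13.158: |R|=0.92144 <1
  x=-18.489: |R|=1.00589 >1
  x=-18.272: |R|=1.00331 >1
Stable set (-18.0000, 0).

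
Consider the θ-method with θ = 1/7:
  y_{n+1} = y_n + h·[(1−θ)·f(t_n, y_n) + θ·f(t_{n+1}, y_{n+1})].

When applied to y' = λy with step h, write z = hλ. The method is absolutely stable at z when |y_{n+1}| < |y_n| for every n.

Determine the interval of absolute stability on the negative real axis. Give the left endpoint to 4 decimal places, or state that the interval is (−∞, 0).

(-2.8000, 0).

Set f=λy, z=hλ:
  y_{n+1} = y_n + z·[6/7·y_n + 1/7·y_{n+1}] ⇒ (1 − 1/7z)y_{n+1} = (1 + 6/7z)y_n
  so R(z) = (1 + 6/7z)/(1 − 1/7z).

Find x<0 with |R(x)|<1.
x=-1.67: |R|=0.3483
R=−1: 1+6/7x = −1+1/7x ⇒ -5/7x=2 ⇒ x=2/(-5/7)=-2.8000
Confirm numerically:
  x=-2.629: |R|=0.91121 <1
  x=-1.808: |R|=0.43688 <1
  x=-1.771: |R|=0.41341 <1
  x=-1.670: |R|=0.34833 <1
  x=-3.360: |R|=1.27027 >1
  x=-3.297: |R|=1.24133 >1
  x=-3.139: |R|=1.16718 >1
So |R|<1 on (-2.8000, 0).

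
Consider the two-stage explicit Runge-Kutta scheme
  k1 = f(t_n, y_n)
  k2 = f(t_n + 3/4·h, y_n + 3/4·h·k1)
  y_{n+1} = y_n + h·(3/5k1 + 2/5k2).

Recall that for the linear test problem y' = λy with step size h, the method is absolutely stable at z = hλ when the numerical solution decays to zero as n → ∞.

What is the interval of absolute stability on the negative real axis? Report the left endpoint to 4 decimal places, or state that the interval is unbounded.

With y'=λy (z=hλ):
  k1=λy_n ⇒ h·k1=z·y_n;  k2=λ(1+3/4z)y_n ⇒ h·k2=z(1+3/4z)y_n
  y_{n+1}/y_n = 1 + 3/5z + 2/5z(1+3/4z) = 1 + z + 3/10z²
  so R(z) = 1 + z + 3/10z².

Solve |R(x)|<1 on ℝ⁻.
x=-0.33: |R|=0.7027
R=1: x+3/10x²=0 ⇒ x=−10/3=-3.3333; min R=1−1/(4·3/10)=0.1667>−1
Confirm numerically:
  x=-2.962: |R|=0.67003 <1
  x=-2.225: |R|=0.26019 <1
  x=-2.201: |R|=0.25232 <1
  x=-1.674: |R|=0.16668 <1
  x=-3.753: |R|=1.47250 >1
  x=-3.669: |R|=1.36947 >1
  x=-3.495: |R|=1.16951 >1
Stable set (-3.3333, 0).

(-3.3333, 0).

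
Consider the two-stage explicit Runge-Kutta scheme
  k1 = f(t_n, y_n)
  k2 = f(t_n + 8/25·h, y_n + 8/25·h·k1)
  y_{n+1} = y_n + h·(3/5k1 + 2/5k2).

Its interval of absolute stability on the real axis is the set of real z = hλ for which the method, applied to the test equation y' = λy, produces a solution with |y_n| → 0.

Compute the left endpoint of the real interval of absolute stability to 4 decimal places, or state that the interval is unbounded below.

Test eqn y'=λy, z=hλ:
  k1=λy_n ⇒ h·k1=z·y_n;  k2=λ(1+8/25z)y_n ⇒ h·k2=z(1+8/25z)y_n
  y_{n+1}/y_n = 1 + 3/5z + 2/5z(1+8/25z) = 1 + z + 16/125z²
  Hence R(z) = 1 + z + 16/125z².

Find x<0 with |R(x)|<1.
x=-1.8: |R|=0.3853
R=1: x+16/125x²=0 ⇒ x=−125/16=-7.8125; min R=1−1/(4·16/125)=-0.9531>−1
Confirm numerically:
  x=-6.147: |R|=0.31044 <1
  x=-4.151: |R|=0.94546 <1
  x=-3.626: |R|=0.94307 <1
  x=-3.224: |R|=0.89355 <1
  x=-8.118: |R|=1.31745 >1
  x=-7.841: |R|=1.02860 >1
  x=-7.839: |R|=1.02659 >1
Interval (-7.8125, 0).

z* = -7.8125.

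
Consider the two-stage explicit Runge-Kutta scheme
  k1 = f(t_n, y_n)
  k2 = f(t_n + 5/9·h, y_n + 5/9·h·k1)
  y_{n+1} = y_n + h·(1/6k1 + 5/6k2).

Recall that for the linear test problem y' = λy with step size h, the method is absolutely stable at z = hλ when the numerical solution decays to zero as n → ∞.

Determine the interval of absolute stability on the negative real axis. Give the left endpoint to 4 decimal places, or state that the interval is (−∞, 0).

With y'=λy (z=hλ):
  k1=λy_n ⇒ h·k1=z·y_n;  k2=λ(1+5/9z)y_n ⇒ h·k2=z(1+5/9z)y_n
  y_{n+1}/y_n = 1 + 1/6z + 5/6z(1+5/9z) = 1 + z + 25/54z²
  R(z) = 1 + z + 25/54z².

Find x<0 with |R(x)|<1.
x=-1.09: |R|=0.4600
R=1: x+25/54x²=0 ⇒ x=−54/25=-2.1600; min R=1−1/(4·25/54)=0.4600>−1
Confirm numerically:
  x=-1.704: |R|=0.64027 <1
  x=-1.663: |R|=0.61736 <1
  x=-1.412: |R|=0.51103 <1
  x=-1.248: |R|=0.47307 <1
  x=-2.670: |R|=1.63042 >1
  x=-2.546: |R|=1.45498 >1
Stable set (-2.1600, 0).

(-2.1600, 0).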